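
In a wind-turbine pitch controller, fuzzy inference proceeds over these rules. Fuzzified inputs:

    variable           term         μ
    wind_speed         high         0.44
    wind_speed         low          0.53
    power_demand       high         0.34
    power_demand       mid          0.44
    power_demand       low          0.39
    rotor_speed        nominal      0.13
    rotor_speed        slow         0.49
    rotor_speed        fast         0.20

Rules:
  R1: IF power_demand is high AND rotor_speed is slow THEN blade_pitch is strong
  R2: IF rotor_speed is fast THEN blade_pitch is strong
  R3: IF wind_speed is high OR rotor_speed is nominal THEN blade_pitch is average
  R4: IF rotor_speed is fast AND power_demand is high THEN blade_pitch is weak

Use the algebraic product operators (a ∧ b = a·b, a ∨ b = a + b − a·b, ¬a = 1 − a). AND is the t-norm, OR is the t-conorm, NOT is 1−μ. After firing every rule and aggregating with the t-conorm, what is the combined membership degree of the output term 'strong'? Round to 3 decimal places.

R1: high=0.34, slow=0.49; AND[a·b] → w = 0.1666
R2: fast=0.20 → w = 0.2000
R3: high=0.44, nominal=0.13; OR[a + b − a·b] → w = 0.5128
R4: fast=0.20, high=0.34; AND[a·b] → w = 0.0680
Rules with consequent 'strong': {R1, R2} → strengths 0.1666, 0.2000
Aggregate via t-conorm [a + b − a·b]: 0.3333

0.333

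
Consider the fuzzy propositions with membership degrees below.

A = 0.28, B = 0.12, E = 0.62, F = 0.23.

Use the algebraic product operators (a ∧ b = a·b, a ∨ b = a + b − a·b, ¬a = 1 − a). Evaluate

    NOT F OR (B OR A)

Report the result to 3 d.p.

0.854

NOT F = 1 − 0.2300 = 0.7700
B OR A = a + b − a·b on (0.1200, 0.2800) = 0.3664
NOT F OR (B OR A) = a + b − a·b on (0.7700, 0.3664) = 0.8543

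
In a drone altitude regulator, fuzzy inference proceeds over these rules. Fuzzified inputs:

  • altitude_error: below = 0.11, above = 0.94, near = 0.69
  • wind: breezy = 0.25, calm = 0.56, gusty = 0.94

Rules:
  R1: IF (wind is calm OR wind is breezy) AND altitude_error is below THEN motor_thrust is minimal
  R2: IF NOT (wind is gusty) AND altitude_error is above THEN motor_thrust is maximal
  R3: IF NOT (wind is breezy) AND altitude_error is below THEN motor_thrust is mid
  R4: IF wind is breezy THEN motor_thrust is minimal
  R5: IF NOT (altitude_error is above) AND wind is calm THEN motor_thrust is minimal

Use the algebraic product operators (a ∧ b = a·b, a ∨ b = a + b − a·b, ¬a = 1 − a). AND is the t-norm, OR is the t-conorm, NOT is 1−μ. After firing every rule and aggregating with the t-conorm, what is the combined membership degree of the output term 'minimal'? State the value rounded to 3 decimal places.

0.329

R1: (calm=0.56 OR breezy=0.25) = 0.6700; AND[a·b] with below=0.11 → w = 0.0737
R2: ¬gusty=1−0.94=0.06, above=0.94; AND[a·b] → w = 0.0564
R3: ¬breezy=1−0.25=0.75, below=0.11; AND[a·b] → w = 0.0825
R4: breezy=0.25 → w = 0.2500
R5: ¬above=1−0.94=0.06, calm=0.56; AND[a·b] → w = 0.0336
Rules with consequent 'minimal': {R1, R4, R5} → strengths 0.0737, 0.2500, 0.0336
Aggregate via t-conorm [a + b − a·b]: 0.3286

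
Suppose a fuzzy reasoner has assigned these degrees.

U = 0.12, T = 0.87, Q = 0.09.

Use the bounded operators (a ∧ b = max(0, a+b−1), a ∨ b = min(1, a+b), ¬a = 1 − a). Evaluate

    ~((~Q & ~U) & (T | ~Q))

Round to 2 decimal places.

0.21

~Q = 1 − 0.09 = 0.91
~U = 1 − 0.12 = 0.88
~Q & ~U = max(0, a+b−1) on (0.91, 0.88) = 0.79
~Q = 1 − 0.09 = 0.91
T | ~Q = min(1, a+b) on (0.87, 0.91) = 1.00
(~Q & ~U) & (T | ~Q) = max(0, a+b−1) on (0.79, 1.00) = 0.79
~((~Q & ~U) & (T | ~Q)) = 1 − 0.79 = 0.21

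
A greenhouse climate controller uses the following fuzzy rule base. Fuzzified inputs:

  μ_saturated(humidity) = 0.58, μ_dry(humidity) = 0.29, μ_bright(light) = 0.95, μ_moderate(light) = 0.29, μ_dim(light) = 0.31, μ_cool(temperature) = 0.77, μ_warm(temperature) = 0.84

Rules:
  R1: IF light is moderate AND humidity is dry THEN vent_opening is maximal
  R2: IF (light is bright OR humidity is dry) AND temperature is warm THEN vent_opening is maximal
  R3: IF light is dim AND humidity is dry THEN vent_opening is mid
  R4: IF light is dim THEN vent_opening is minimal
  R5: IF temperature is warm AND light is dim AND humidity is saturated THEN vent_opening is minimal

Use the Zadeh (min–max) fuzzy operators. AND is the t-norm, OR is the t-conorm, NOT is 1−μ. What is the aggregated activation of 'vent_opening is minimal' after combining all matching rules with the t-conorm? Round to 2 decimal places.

0.31

R1: moderate=0.29, dry=0.29; AND[min(a, b)] → w = 0.29
R2: (bright=0.95 OR dry=0.29) = 0.95; AND[min(a, b)] with warm=0.84 → w = 0.84
R3: dim=0.31, dry=0.29; AND[min(a, b)] → w = 0.29
R4: dim=0.31 → w = 0.31
R5: warm=0.84, dim=0.31, saturated=0.58; AND[min(a, b)] → w = 0.31
Rules with consequent 'minimal': {R4, R5} → strengths 0.31, 0.31
Aggregate via t-conorm [max(a, b)]: 0.31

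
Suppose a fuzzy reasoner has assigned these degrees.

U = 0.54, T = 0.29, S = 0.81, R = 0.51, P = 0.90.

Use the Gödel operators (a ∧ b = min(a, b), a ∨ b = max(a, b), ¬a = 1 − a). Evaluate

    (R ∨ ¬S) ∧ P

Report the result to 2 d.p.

0.51

¬S = 1 − 0.81 = 0.19
R ∨ ¬S = max(a, b) on (0.51, 0.19) = 0.51
(R ∨ ¬S) ∧ P = min(a, b) on (0.51, 0.90) = 0.51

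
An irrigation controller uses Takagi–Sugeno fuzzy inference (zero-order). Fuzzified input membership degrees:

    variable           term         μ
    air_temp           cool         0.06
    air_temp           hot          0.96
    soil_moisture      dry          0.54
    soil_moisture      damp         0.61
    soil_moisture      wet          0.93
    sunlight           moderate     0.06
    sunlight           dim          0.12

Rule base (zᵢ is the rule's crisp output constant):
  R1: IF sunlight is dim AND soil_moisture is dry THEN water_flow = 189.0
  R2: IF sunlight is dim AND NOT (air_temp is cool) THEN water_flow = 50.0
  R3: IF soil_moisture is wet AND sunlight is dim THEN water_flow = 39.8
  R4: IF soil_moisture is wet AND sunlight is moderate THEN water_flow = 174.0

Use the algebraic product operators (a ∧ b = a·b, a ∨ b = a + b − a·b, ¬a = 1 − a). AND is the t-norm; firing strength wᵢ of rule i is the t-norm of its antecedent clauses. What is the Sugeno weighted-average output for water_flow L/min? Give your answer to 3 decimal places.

92.864

R1 (z=189.0): dim=0.12, dry=0.54; AND[a·b] → w = 0.0648
R2 (z=50.0): dim=0.12, ¬cool=1−0.06=0.94; AND[a·b] → w = 0.1128
R3 (z=39.8): wet=0.93, dim=0.12; AND[a·b] → w = 0.1116
R4 (z=174.0): wet=0.93, moderate=0.06; AND[a·b] → w = 0.0558
Weighted average = (0.0648·189.0 + 0.1128·50.0 + 0.1116·39.8 + 0.0558·174.0) / (0.0648 + 0.1128 + 0.1116 + 0.0558)
  = 32.0381 / 0.3450 = 92.864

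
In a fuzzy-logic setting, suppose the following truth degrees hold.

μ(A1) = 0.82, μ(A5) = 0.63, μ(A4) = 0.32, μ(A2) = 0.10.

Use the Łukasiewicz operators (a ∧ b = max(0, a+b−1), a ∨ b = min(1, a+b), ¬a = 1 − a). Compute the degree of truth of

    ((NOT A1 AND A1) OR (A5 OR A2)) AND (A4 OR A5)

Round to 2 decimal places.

NOT A1 = 1 − 0.82 = 0.18
NOT A1 AND A1 = max(0, a+b−1) on (0.18, 0.82) = 0.00
A5 OR A2 = min(1, a+b) on (0.63, 0.10) = 0.73
(NOT A1 AND A1) OR (A5 OR A2) = min(1, a+b) on (0.00, 0.73) = 0.73
A4 OR A5 = min(1, a+b) on (0.32, 0.63) = 0.95
((NOT A1 AND A1) OR (A5 OR A2)) AND (A4 OR A5) = max(0, a+b−1) on (0.73, 0.95) = 0.68

0.68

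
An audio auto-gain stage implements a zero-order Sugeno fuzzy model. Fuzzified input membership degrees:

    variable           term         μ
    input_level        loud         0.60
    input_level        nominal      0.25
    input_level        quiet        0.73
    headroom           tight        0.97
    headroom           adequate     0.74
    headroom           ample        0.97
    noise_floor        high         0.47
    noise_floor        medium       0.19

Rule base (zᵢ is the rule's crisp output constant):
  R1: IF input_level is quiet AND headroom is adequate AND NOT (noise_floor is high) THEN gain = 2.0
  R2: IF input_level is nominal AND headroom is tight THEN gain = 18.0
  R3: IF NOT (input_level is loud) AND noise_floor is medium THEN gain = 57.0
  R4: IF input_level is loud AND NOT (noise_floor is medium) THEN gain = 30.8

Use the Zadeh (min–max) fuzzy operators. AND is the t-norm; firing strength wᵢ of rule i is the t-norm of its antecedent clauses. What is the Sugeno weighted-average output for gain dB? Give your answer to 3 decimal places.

R1 (z=2.0): quiet=0.73, adequate=0.74, ¬high=1−0.47=0.53; AND[min(a, b)] → w = 0.53
R2 (z=18.0): nominal=0.25, tight=0.97; AND[min(a, b)] → w = 0.25
R3 (z=57.0): ¬loud=1−0.60=0.40, medium=0.19; AND[min(a, b)] → w = 0.19
R4 (z=30.8): loud=0.60, ¬medium=1−0.19=0.81; AND[min(a, b)] → w = 0.60
Weighted average = (0.53·2.0 + 0.25·18.0 + 0.19·57.0 + 0.60·30.8) / (0.53 + 0.25 + 0.19 + 0.60)
  = 34.8700 / 1.5700 = 22.210

22.210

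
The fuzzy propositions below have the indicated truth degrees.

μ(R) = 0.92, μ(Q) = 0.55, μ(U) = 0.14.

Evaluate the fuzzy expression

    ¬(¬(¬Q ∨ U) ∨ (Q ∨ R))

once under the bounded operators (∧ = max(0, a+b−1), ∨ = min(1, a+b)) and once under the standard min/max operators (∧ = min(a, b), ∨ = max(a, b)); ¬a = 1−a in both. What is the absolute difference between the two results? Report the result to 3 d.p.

Under bounded:
  ¬Q = 1 − 0.55 = 0.45
  ¬Q ∨ U = min(1, a+b) on (0.45, 0.14) = 0.59
  ¬(¬Q ∨ U) = 1 − 0.59 = 0.41
  Q ∨ R = min(1, a+b) on (0.55, 0.92) = 1.00
  ¬(¬Q ∨ U) ∨ (Q ∨ R) = min(1, a+b) on (0.41, 1.00) = 1.00
  ¬(¬(¬Q ∨ U) ∨ (Q ∨ R)) = 1 − 1.00 = 0.00
  → value = 0.0000
Under standard min/max:
  ¬Q = 1 − 0.55 = 0.45
  ¬Q ∨ U = max(a, b) on (0.45, 0.14) = 0.45
  ¬(¬Q ∨ U) = 1 − 0.45 = 0.55
  Q ∨ R = max(a, b) on (0.55, 0.92) = 0.92
  ¬(¬Q ∨ U) ∨ (Q ∨ R) = max(a, b) on (0.55, 0.92) = 0.92
  ¬(¬(¬Q ∨ U) ∨ (Q ∨ R)) = 1 − 0.92 = 0.08
  → value = 0.0800
|0.0000 − 0.0800| = 0.080

0.080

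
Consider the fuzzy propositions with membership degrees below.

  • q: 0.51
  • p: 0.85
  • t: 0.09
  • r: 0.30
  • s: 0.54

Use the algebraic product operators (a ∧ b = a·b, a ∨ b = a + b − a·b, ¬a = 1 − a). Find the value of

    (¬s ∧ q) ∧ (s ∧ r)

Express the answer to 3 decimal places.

¬s = 1 − 0.5400 = 0.4600
¬s ∧ q = a·b on (0.4600, 0.5100) = 0.2346
s ∧ r = a·b on (0.5400, 0.3000) = 0.1620
(¬s ∧ q) ∧ (s ∧ r) = a·b on (0.2346, 0.1620) = 0.0380

0.038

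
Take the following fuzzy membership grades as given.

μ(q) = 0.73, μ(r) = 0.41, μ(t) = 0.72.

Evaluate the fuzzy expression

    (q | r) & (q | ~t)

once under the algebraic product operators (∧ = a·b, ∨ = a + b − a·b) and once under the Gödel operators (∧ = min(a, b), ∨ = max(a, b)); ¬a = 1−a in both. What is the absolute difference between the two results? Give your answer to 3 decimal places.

Under algebraic product:
  q | r = a + b − a·b on (0.7300, 0.4100) = 0.8407
  ~t = 1 − 0.7200 = 0.2800
  q | ~t = a + b − a·b on (0.7300, 0.2800) = 0.8056
  (q | r) & (q | ~t) = a·b on (0.8407, 0.8056) = 0.6773
  → value = 0.6773
Under Gödel:
  q | r = max(a, b) on (0.73, 0.41) = 0.73
  ~t = 1 − 0.72 = 0.28
  q | ~t = max(a, b) on (0.73, 0.28) = 0.73
  (q | r) & (q | ~t) = min(a, b) on (0.73, 0.73) = 0.73
  → value = 0.7300
|0.6773 − 0.7300| = 0.053

0.053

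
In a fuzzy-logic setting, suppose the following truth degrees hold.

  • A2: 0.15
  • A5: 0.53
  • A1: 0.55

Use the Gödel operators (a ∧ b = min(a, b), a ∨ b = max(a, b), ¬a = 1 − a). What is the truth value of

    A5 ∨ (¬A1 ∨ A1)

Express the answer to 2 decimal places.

¬A1 = 1 − 0.55 = 0.45
¬A1 ∨ A1 = max(a, b) on (0.45, 0.55) = 0.55
A5 ∨ (¬A1 ∨ A1) = max(a, b) on (0.53, 0.55) = 0.55

0.55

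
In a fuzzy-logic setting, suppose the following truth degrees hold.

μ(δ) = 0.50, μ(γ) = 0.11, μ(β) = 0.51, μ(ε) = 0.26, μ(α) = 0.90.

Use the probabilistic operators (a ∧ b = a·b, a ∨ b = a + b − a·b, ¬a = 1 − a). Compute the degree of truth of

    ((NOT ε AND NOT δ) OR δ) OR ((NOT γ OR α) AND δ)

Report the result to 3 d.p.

0.841

NOT ε = 1 − 0.2600 = 0.7400
NOT δ = 1 − 0.5000 = 0.5000
NOT ε AND NOT δ = a·b on (0.7400, 0.5000) = 0.3700
(NOT ε AND NOT δ) OR δ = a + b − a·b on (0.3700, 0.5000) = 0.6850
NOT γ = 1 − 0.1100 = 0.8900
NOT γ OR α = a + b − a·b on (0.8900, 0.9000) = 0.9890
(NOT γ OR α) AND δ = a·b on (0.9890, 0.5000) = 0.4945
((NOT ε AND NOT δ) OR δ) OR ((NOT γ OR α) AND δ) = a + b − a·b on (0.6850, 0.4945) = 0.8408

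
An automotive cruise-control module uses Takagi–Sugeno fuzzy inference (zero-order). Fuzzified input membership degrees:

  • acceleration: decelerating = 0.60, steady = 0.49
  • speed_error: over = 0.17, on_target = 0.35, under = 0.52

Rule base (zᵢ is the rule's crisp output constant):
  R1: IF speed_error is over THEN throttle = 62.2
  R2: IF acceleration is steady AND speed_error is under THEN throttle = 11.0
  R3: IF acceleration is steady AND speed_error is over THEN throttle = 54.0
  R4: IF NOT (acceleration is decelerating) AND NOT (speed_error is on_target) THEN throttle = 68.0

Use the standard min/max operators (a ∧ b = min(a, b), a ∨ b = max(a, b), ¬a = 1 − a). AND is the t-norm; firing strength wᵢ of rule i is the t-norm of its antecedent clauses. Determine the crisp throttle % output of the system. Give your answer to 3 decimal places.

42.556

R1 (z=62.2): over=0.17 → w = 0.17
R2 (z=11.0): steady=0.49, under=0.52; AND[min(a, b)] → w = 0.49
R3 (z=54.0): steady=0.49, over=0.17; AND[min(a, b)] → w = 0.17
R4 (z=68.0): ¬decelerating=1−0.60=0.40, ¬on_target=1−0.35=0.65; AND[min(a, b)] → w = 0.40
Weighted average = (0.17·62.2 + 0.49·11.0 + 0.17·54.0 + 0.40·68.0) / (0.17 + 0.49 + 0.17 + 0.40)
  = 52.3440 / 1.2300 = 42.556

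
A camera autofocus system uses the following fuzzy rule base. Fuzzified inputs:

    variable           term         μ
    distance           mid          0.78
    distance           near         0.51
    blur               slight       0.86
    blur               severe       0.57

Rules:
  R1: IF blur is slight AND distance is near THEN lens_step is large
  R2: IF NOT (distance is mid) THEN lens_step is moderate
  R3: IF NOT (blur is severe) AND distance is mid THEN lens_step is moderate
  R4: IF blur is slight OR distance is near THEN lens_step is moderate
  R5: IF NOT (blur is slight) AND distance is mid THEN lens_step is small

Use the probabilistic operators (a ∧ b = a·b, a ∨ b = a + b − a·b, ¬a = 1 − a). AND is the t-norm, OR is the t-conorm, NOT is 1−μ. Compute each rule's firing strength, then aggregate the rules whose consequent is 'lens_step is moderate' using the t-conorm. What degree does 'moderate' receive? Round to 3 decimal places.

R1: slight=0.86, near=0.51; AND[a·b] → w = 0.4386
R2: ¬mid=1−0.78=0.22 → w = 0.2200
R3: ¬severe=1−0.57=0.43, mid=0.78; AND[a·b] → w = 0.3354
R4: slight=0.86, near=0.51; OR[a + b − a·b] → w = 0.9314
R5: ¬slight=1−0.86=0.14, mid=0.78; AND[a·b] → w = 0.1092
Rules with consequent 'moderate': {R2, R3, R4} → strengths 0.2200, 0.3354, 0.9314
Aggregate via t-conorm [a + b − a·b]: 0.9644

0.964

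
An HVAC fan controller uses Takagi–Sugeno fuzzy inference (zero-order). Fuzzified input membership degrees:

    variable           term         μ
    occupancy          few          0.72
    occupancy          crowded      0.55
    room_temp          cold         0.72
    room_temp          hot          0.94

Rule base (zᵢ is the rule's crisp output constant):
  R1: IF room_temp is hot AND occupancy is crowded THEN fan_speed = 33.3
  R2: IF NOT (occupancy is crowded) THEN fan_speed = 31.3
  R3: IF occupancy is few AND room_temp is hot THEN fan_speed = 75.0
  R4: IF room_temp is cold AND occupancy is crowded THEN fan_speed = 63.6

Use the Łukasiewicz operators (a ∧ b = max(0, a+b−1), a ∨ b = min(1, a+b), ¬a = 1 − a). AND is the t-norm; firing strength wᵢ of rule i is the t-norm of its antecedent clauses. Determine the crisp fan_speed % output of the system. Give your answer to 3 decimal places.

51.911

R1 (z=33.3): hot=0.94, crowded=0.55; AND[max(0, a+b−1)] → w = 0.49
R2 (z=31.3): ¬crowded=1−0.55=0.45 → w = 0.45
R3 (z=75.0): few=0.72, hot=0.94; AND[max(0, a+b−1)] → w = 0.66
R4 (z=63.6): cold=0.72, crowded=0.55; AND[max(0, a+b−1)] → w = 0.27
Weighted average = (0.49·33.3 + 0.45·31.3 + 0.66·75.0 + 0.27·63.6) / (0.49 + 0.45 + 0.66 + 0.27)
  = 97.0740 / 1.8700 = 51.911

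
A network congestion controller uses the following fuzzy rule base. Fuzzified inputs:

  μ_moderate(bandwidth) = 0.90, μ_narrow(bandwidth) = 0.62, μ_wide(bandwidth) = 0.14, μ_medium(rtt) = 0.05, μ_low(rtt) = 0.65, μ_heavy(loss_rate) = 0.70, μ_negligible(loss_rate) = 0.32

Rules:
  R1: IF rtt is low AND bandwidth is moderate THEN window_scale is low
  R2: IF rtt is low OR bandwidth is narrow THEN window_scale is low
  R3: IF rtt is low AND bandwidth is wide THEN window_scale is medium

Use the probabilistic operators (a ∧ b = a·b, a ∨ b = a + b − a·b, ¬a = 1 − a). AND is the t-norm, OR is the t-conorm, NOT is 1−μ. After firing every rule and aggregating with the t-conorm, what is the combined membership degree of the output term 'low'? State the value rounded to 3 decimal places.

R1: low=0.65, moderate=0.90; AND[a·b] → w = 0.5850
R2: low=0.65, narrow=0.62; OR[a + b − a·b] → w = 0.8670
R3: low=0.65, wide=0.14; AND[a·b] → w = 0.0910
Rules with consequent 'low': {R1, R2} → strengths 0.5850, 0.8670
Aggregate via t-conorm [a + b − a·b]: 0.9448

0.945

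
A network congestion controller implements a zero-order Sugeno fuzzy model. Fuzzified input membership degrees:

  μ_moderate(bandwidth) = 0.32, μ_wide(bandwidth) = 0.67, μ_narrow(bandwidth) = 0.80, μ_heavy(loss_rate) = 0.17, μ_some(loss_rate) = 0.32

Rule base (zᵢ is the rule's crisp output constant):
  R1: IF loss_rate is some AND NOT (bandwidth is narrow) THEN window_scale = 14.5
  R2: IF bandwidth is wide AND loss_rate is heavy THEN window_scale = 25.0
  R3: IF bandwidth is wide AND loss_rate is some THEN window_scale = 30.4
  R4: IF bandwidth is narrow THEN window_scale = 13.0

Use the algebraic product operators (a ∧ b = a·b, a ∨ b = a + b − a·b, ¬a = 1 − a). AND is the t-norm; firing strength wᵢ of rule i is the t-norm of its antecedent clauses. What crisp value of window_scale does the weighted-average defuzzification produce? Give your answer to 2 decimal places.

R1 (z=14.5): some=0.32, ¬narrow=1−0.80=0.20; AND[a·b] → w = 0.0640
R2 (z=25.0): wide=0.67, heavy=0.17; AND[a·b] → w = 0.1139
R3 (z=30.4): wide=0.67, some=0.32; AND[a·b] → w = 0.2144
R4 (z=13.0): narrow=0.80 → w = 0.8000
Weighted average = (0.0640·14.5 + 0.1139·25.0 + 0.2144·30.4 + 0.8000·13.0) / (0.0640 + 0.1139 + 0.2144 + 0.8000)
  = 20.6933 / 1.1923 = 17.36

17.36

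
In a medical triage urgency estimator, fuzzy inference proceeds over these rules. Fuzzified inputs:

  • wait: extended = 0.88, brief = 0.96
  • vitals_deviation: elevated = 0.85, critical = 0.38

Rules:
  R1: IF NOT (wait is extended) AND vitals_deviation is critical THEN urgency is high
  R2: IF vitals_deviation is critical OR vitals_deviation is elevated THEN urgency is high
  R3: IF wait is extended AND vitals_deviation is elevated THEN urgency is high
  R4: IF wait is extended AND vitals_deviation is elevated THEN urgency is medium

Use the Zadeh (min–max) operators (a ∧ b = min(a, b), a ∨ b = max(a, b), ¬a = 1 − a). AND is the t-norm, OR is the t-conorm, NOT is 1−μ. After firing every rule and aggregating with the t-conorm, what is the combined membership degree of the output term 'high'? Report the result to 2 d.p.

R1: ¬extended=1−0.88=0.12, critical=0.38; AND[min(a, b)] → w = 0.12
R2: critical=0.38, elevated=0.85; OR[max(a, b)] → w = 0.85
R3: extended=0.88, elevated=0.85; AND[min(a, b)] → w = 0.85
R4: extended=0.88, elevated=0.85; AND[min(a, b)] → w = 0.85
Rules with consequent 'high': {R1, R2, R3} → strengths 0.12, 0.85, 0.85
Aggregate via t-conorm [max(a, b)]: 0.85

0.85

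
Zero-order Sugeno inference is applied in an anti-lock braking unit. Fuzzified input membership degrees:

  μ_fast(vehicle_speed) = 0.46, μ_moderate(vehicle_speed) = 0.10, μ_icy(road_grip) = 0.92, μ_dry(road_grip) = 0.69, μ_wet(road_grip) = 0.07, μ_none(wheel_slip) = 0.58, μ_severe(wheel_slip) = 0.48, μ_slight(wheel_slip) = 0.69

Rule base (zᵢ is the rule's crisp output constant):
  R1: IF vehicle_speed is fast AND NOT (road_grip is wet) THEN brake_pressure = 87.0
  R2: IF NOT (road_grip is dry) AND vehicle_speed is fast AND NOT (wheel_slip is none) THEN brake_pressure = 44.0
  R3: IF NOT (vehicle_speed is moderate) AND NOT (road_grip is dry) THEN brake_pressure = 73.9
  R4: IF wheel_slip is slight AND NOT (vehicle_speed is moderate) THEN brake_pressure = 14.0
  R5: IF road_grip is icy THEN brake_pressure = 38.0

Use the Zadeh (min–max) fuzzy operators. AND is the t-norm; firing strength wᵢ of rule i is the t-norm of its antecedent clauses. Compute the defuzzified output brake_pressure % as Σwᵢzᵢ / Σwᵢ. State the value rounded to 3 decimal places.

45.052

R1 (z=87.0): fast=0.46, ¬wet=1−0.07=0.93; AND[min(a, b)] → w = 0.46
R2 (z=44.0): ¬dry=1−0.69=0.31, fast=0.46, ¬none=1−0.58=0.42; AND[min(a, b)] → w = 0.31
R3 (z=73.9): ¬moderate=1−0.10=0.90, ¬dry=1−0.69=0.31; AND[min(a, b)] → w = 0.31
R4 (z=14.0): slight=0.69, ¬moderate=1−0.10=0.90; AND[min(a, b)] → w = 0.69
R5 (z=38.0): icy=0.92 → w = 0.92
Weighted average = (0.46·87.0 + 0.31·44.0 + 0.31·73.9 + 0.69·14.0 + 0.92·38.0) / (0.46 + 0.31 + 0.31 + 0.69 + 0.92)
  = 121.1890 / 2.6900 = 45.052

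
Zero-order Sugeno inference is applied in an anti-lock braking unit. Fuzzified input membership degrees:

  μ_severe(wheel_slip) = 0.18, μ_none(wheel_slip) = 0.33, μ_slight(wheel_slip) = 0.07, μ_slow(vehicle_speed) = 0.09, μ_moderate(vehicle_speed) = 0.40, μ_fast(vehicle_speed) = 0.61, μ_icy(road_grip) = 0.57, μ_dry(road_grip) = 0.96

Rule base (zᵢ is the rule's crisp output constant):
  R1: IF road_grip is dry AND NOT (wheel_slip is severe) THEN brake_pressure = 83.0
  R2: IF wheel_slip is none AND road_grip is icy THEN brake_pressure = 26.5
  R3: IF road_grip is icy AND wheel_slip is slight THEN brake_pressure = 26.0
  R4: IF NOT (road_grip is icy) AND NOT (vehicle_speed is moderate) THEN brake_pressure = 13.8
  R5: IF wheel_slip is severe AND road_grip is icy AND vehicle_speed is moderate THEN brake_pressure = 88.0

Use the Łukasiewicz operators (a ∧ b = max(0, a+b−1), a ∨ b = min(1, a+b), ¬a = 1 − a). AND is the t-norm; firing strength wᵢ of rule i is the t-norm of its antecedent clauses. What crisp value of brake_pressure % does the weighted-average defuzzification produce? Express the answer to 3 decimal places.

80.437

R1 (z=83.0): dry=0.96, ¬severe=1−0.18=0.82; AND[max(0, a+b−1)] → w = 0.78
R2 (z=26.5): none=0.33, icy=0.57; AND[max(0, a+b−1)] → w = 0.00
R3 (z=26.0): icy=0.57, slight=0.07; AND[max(0, a+b−1)] → w = 0.00
R4 (z=13.8): ¬icy=1−0.57=0.43, ¬moderate=1−0.40=0.60; AND[max(0, a+b−1)] → w = 0.03
R5 (z=88.0): severe=0.18, icy=0.57, moderate=0.40; AND[max(0, a+b−1)] → w = 0.00
Weighted average = (0.78·83.0 + 0.00·26.5 + 0.00·26.0 + 0.03·13.8 + 0.00·88.0) / (0.78 + 0.00 + 0.00 + 0.03 + 0.00)
  = 65.1540 / 0.8100 = 80.437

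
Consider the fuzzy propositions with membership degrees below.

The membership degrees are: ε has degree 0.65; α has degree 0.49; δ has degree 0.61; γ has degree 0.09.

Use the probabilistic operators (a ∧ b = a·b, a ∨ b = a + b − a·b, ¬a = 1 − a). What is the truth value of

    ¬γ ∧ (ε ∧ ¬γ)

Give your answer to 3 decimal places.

0.538

¬γ = 1 − 0.0900 = 0.9100
¬γ = 1 − 0.0900 = 0.9100
ε ∧ ¬γ = a·b on (0.6500, 0.9100) = 0.5915
¬γ ∧ (ε ∧ ¬γ) = a·b on (0.9100, 0.5915) = 0.5383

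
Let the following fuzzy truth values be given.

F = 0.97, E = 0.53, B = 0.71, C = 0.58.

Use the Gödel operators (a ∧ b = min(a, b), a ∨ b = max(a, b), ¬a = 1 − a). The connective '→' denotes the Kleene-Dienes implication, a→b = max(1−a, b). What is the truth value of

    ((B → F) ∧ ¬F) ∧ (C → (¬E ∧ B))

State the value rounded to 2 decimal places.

0.03

B → F  [Kleene-Dienes: max(1−a, b)] with a=0.71, b=0.97 → 0.97
¬F = 1 − 0.97 = 0.03
(B → F) ∧ ¬F = min(a, b) on (0.97, 0.03) = 0.03
¬E = 1 − 0.53 = 0.47
¬E ∧ B = min(a, b) on (0.47, 0.71) = 0.47
C → (¬E ∧ B)  [Kleene-Dienes: max(1−a, b)] with a=0.58, b=0.47 → 0.47
((B → F) ∧ ¬F) ∧ (C → (¬E ∧ B)) = min(a, b) on (0.03, 0.47) = 0.03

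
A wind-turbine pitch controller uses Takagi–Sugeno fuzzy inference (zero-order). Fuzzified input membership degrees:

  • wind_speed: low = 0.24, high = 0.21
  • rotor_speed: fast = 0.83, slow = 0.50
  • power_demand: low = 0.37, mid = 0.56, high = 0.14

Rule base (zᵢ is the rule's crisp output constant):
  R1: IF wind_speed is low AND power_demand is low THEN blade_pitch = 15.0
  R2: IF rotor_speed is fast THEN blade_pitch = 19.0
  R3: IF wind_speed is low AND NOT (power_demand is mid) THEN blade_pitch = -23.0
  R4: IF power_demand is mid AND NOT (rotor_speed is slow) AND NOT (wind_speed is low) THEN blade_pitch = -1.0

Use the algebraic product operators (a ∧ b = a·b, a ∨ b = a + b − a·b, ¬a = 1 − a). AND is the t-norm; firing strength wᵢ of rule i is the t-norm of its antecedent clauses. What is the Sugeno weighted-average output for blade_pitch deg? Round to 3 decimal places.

11.688

R1 (z=15.0): low=0.24, low=0.37; AND[a·b] → w = 0.0888
R2 (z=19.0): fast=0.83 → w = 0.8300
R3 (z=-23.0): low=0.24, ¬mid=1−0.56=0.44; AND[a·b] → w = 0.1056
R4 (z=-1.0): mid=0.56, ¬slow=1−0.50=0.50, ¬low=1−0.24=0.76; AND[a·b] → w = 0.2128
Weighted average = (0.0888·15.0 + 0.8300·19.0 + 0.1056·-23.0 + 0.2128·-1.0) / (0.0888 + 0.8300 + 0.1056 + 0.2128)
  = 14.4604 / 1.2372 = 11.688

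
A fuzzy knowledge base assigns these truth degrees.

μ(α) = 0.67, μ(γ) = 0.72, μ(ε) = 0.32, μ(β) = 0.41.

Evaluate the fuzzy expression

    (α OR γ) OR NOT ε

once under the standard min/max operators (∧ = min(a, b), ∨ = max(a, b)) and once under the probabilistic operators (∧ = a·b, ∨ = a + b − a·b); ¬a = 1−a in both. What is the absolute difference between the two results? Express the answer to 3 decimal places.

Under standard min/max:
  α OR γ = max(a, b) on (0.67, 0.72) = 0.72
  NOT ε = 1 − 0.32 = 0.68
  (α OR γ) OR NOT ε = max(a, b) on (0.72, 0.68) = 0.72
  → value = 0.7200
Under probabilistic:
  α OR γ = a + b − a·b on (0.6700, 0.7200) = 0.9076
  NOT ε = 1 − 0.3200 = 0.6800
  (α OR γ) OR NOT ε = a + b − a·b on (0.9076, 0.6800) = 0.9704
  → value = 0.9704
|0.7200 − 0.9704| = 0.250

0.250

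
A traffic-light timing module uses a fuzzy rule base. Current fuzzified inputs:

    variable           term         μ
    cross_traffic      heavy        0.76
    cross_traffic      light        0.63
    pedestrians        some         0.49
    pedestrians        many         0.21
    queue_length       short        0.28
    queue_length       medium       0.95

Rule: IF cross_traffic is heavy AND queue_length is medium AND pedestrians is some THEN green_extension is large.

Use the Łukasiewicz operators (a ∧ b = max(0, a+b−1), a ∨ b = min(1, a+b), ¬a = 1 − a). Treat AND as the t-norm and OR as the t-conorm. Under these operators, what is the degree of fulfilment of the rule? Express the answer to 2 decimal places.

firing strength: heavy=0.76, medium=0.95, some=0.49; AND[max(0, a+b−1)] → w = 0.20

0.20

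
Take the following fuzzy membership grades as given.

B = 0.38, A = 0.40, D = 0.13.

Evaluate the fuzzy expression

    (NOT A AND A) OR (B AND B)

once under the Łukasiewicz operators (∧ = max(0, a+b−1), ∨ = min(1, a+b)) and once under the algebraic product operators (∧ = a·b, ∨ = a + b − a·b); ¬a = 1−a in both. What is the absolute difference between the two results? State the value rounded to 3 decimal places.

0.350

Under Łukasiewicz:
  NOT A = 1 − 0.40 = 0.60
  NOT A AND A = max(0, a+b−1) on (0.60, 0.40) = 0.00
  B AND B = max(0, a+b−1) on (0.38, 0.38) = 0.00
  (NOT A AND A) OR (B AND B) = min(1, a+b) on (0.00, 0.00) = 0.00
  → value = 0.0000
Under algebraic product:
  NOT A = 1 − 0.4000 = 0.6000
  NOT A AND A = a·b on (0.6000, 0.4000) = 0.2400
  B AND B = a·b on (0.3800, 0.3800) = 0.1444
  (NOT A AND A) OR (B AND B) = a + b − a·b on (0.2400, 0.1444) = 0.3497
  → value = 0.3497
|0.0000 − 0.3497| = 0.350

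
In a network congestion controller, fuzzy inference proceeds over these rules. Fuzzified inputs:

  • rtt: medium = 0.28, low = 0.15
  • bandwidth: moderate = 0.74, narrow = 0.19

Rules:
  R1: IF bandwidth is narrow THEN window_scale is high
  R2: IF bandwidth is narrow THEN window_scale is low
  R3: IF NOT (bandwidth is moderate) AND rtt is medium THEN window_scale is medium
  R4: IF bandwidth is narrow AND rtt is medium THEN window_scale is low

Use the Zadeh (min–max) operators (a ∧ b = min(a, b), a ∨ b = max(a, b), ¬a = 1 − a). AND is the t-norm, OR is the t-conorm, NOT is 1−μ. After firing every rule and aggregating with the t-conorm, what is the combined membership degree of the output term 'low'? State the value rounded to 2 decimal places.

0.19

R1: narrow=0.19 → w = 0.19
R2: narrow=0.19 → w = 0.19
R3: ¬moderate=1−0.74=0.26, medium=0.28; AND[min(a, b)] → w = 0.26
R4: narrow=0.19, medium=0.28; AND[min(a, b)] → w = 0.19
Rules with consequent 'low': {R2, R4} → strengths 0.19, 0.19
Aggregate via t-conorm [max(a, b)]: 0.19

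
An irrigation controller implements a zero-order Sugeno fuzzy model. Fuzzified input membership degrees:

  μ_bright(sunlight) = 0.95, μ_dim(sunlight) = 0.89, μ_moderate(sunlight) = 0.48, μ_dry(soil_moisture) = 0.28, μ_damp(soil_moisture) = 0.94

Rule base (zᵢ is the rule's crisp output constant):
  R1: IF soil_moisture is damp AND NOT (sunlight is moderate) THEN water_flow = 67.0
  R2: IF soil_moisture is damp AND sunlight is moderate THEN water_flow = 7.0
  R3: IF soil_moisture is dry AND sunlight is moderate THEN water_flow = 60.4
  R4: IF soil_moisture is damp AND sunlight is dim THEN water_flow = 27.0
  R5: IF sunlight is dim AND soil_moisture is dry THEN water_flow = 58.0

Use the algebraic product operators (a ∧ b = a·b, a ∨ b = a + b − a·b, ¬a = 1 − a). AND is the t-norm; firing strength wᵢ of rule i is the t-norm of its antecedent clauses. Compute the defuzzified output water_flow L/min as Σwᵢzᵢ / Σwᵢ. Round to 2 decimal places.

37.53

R1 (z=67.0): damp=0.94, ¬moderate=1−0.48=0.52; AND[a·b] → w = 0.4888
R2 (z=7.0): damp=0.94, moderate=0.48; AND[a·b] → w = 0.4512
R3 (z=60.4): dry=0.28, moderate=0.48; AND[a·b] → w = 0.1344
R4 (z=27.0): damp=0.94, dim=0.89; AND[a·b] → w = 0.8366
R5 (z=58.0): dim=0.89, dry=0.28; AND[a·b] → w = 0.2492
Weighted average = (0.4888·67.0 + 0.4512·7.0 + 0.1344·60.4 + 0.8366·27.0 + 0.2492·58.0) / (0.4888 + 0.4512 + 0.1344 + 0.8366 + 0.2492)
  = 81.0676 / 2.1602 = 37.53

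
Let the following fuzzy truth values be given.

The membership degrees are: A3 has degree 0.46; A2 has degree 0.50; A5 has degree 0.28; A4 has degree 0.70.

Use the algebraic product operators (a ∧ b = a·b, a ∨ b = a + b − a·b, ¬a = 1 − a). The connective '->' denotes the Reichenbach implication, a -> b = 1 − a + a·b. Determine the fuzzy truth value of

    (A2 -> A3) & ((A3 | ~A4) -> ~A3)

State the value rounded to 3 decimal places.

0.521

A2 -> A3  [Reichenbach: 1 − a + a·b] with a=0.5000, b=0.4600 → 0.7300
~A4 = 1 − 0.7000 = 0.3000
A3 | ~A4 = a + b − a·b on (0.4600, 0.3000) = 0.6220
~A3 = 1 − 0.4600 = 0.5400
(A3 | ~A4) -> ~A3  [Reichenbach: 1 − a + a·b] with a=0.6220, b=0.5400 → 0.7139
(A2 -> A3) & ((A3 | ~A4) -> ~A3) = a·b on (0.7300, 0.7139) = 0.5211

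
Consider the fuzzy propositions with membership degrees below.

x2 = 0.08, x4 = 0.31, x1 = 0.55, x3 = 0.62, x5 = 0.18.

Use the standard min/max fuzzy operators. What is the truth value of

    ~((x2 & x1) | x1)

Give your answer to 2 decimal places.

x2 & x1 = min(a, b) on (0.08, 0.55) = 0.08
(x2 & x1) | x1 = max(a, b) on (0.08, 0.55) = 0.55
~((x2 & x1) | x1) = 1 − 0.55 = 0.45

0.45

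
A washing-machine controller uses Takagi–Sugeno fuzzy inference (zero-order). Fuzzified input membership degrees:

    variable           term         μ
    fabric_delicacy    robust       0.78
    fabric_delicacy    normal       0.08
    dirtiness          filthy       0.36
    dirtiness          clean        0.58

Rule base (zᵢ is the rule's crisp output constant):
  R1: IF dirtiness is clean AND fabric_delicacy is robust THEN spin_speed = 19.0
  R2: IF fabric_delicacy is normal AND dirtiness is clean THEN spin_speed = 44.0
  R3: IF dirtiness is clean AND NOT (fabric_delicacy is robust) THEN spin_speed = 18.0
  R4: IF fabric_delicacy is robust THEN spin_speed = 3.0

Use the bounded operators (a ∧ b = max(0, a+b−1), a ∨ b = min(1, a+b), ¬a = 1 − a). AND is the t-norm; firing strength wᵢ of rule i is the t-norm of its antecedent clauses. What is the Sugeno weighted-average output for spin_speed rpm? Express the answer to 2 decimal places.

8.05

R1 (z=19.0): clean=0.58, robust=0.78; AND[max(0, a+b−1)] → w = 0.36
R2 (z=44.0): normal=0.08, clean=0.58; AND[max(0, a+b−1)] → w = 0.00
R3 (z=18.0): clean=0.58, ¬robust=1−0.78=0.22; AND[max(0, a+b−1)] → w = 0.00
R4 (z=3.0): robust=0.78 → w = 0.78
Weighted average = (0.36·19.0 + 0.00·44.0 + 0.00·18.0 + 0.78·3.0) / (0.36 + 0.00 + 0.00 + 0.78)
  = 9.1800 / 1.1400 = 8.05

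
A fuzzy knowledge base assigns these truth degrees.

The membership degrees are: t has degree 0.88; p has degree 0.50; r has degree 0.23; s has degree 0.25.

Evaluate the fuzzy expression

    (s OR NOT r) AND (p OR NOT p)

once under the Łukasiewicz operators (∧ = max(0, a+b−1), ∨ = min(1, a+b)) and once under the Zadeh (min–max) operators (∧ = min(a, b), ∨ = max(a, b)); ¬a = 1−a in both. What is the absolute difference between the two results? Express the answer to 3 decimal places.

0.500

Under Łukasiewicz:
  NOT r = 1 − 0.23 = 0.77
  s OR NOT r = min(1, a+b) on (0.25, 0.77) = 1.00
  NOT p = 1 − 0.50 = 0.50
  p OR NOT p = min(1, a+b) on (0.50, 0.50) = 1.00
  (s OR NOT r) AND (p OR NOT p) = max(0, a+b−1) on (1.00, 1.00) = 1.00
  → value = 1.0000
Under Zadeh (min–max):
  NOT r = 1 − 0.23 = 0.77
  s OR NOT r = max(a, b) on (0.25, 0.77) = 0.77
  NOT p = 1 − 0.50 = 0.50
  p OR NOT p = max(a, b) on (0.50, 0.50) = 0.50
  (s OR NOT r) AND (p OR NOT p) = min(a, b) on (0.77, 0.50) = 0.50
  → value = 0.5000
|1.0000 − 0.5000| = 0.500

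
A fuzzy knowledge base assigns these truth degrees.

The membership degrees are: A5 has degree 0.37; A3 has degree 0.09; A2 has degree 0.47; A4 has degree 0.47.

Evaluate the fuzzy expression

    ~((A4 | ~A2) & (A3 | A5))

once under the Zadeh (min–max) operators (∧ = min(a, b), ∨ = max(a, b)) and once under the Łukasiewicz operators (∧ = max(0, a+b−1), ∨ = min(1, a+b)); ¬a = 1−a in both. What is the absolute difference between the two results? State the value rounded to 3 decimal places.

Under Zadeh (min–max):
  ~A2 = 1 − 0.47 = 0.53
  A4 | ~A2 = max(a, b) on (0.47, 0.53) = 0.53
  A3 | A5 = max(a, b) on (0.09, 0.37) = 0.37
  (A4 | ~A2) & (A3 | A5) = min(a, b) on (0.53, 0.37) = 0.37
  ~((A4 | ~A2) & (A3 | A5)) = 1 − 0.37 = 0.63
  → value = 0.6300
Under Łukasiewicz:
  ~A2 = 1 − 0.47 = 0.53
  A4 | ~A2 = min(1, a+b) on (0.47, 0.53) = 1.00
  A3 | A5 = min(1, a+b) on (0.09, 0.37) = 0.46
  (A4 | ~A2) & (A3 | A5) = max(0, a+b−1) on (1.00, 0.46) = 0.46
  ~((A4 | ~A2) & (A3 | A5)) = 1 − 0.46 = 0.54
  → value = 0.5400
|0.6300 − 0.5400| = 0.090

0.090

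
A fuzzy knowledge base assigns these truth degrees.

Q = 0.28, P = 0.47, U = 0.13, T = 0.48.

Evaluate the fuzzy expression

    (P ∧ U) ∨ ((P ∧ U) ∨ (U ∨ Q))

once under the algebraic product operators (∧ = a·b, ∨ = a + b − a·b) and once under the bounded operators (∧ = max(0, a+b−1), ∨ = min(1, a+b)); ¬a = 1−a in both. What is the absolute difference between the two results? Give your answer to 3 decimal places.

Under algebraic product:
  P ∧ U = a·b on (0.4700, 0.1300) = 0.0611
  P ∧ U = a·b on (0.4700, 0.1300) = 0.0611
  U ∨ Q = a + b − a·b on (0.1300, 0.2800) = 0.3736
  (P ∧ U) ∨ (U ∨ Q) = a + b − a·b on (0.0611, 0.3736) = 0.4119
  (P ∧ U) ∨ ((P ∧ U) ∨ (U ∨ Q)) = a + b − a·b on (0.0611, 0.4119) = 0.4478
  → value = 0.4478
Under bounded:
  P ∧ U = max(0, a+b−1) on (0.47, 0.13) = 0.00
  P ∧ U = max(0, a+b−1) on (0.47, 0.13) = 0.00
  U ∨ Q = min(1, a+b) on (0.13, 0.28) = 0.41
  (P ∧ U) ∨ (U ∨ Q) = min(1, a+b) on (0.00, 0.41) = 0.41
  (P ∧ U) ∨ ((P ∧ U) ∨ (U ∨ Q)) = min(1, a+b) on (0.00, 0.41) = 0.41
  → value = 0.4100
|0.4478 − 0.4100| = 0.038

0.038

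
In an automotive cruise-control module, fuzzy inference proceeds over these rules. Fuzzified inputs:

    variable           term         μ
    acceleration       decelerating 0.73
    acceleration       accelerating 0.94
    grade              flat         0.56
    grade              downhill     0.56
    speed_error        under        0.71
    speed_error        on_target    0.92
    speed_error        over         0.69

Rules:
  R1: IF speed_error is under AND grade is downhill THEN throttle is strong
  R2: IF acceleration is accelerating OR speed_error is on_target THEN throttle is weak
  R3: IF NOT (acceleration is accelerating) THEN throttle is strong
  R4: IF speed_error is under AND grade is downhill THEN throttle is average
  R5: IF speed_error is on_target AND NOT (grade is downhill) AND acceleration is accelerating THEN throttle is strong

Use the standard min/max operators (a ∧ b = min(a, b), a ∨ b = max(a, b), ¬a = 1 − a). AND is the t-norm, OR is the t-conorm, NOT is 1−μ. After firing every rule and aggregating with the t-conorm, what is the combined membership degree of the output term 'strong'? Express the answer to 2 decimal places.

0.56

R1: under=0.71, downhill=0.56; AND[min(a, b)] → w = 0.56
R2: accelerating=0.94, on_target=0.92; OR[max(a, b)] → w = 0.94
R3: ¬accelerating=1−0.94=0.06 → w = 0.06
R4: under=0.71, downhill=0.56; AND[min(a, b)] → w = 0.56
R5: on_target=0.92, ¬downhill=1−0.56=0.44, accelerating=0.94; AND[min(a, b)] → w = 0.44
Rules with consequent 'strong': {R1, R3, R5} → strengths 0.56, 0.06, 0.44
Aggregate via t-conorm [max(a, b)]: 0.56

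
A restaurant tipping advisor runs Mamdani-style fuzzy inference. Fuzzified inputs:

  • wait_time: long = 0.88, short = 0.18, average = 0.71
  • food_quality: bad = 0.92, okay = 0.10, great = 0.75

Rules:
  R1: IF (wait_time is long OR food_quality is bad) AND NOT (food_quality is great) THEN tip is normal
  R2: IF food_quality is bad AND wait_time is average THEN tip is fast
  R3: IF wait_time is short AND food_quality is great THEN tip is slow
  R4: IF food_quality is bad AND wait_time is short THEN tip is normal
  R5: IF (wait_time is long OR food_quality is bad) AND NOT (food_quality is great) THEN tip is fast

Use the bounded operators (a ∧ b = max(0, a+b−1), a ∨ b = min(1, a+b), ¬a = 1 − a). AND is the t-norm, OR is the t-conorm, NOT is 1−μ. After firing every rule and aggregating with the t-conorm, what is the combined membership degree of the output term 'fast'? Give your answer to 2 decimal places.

0.88

R1: (long=0.88 OR bad=0.92) = 1.00; AND[max(0, a+b−1)] with ¬great=1−0.75=0.25 → w = 0.25
R2: bad=0.92, average=0.71; AND[max(0, a+b−1)] → w = 0.63
R3: short=0.18, great=0.75; AND[max(0, a+b−1)] → w = 0.00
R4: bad=0.92, short=0.18; AND[max(0, a+b−1)] → w = 0.10
R5: (long=0.88 OR bad=0.92) = 1.00; AND[max(0, a+b−1)] with ¬great=1−0.75=0.25 → w = 0.25
Rules with consequent 'fast': {R2, R5} → strengths 0.63, 0.25
Aggregate via t-conorm [min(1, a+b)]: 0.88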